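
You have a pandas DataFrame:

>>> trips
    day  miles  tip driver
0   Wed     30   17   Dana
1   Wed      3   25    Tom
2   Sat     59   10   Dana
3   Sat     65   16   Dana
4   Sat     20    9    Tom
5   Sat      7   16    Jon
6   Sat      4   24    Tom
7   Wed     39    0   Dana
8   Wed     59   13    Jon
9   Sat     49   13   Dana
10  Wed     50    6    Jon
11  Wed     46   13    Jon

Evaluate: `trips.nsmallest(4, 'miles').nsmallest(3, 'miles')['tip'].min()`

16

take 4 rows with smallest miles:
   day  miles  tip driver
1  Wed      3   25    Tom
6  Sat      4   24    Tom
5  Sat      7   16    Jon
4  Sat     20    9    Tom
take 3 rows with smallest miles:
   day  miles  tip driver
1  Wed      3   25    Tom
6  Sat      4   24    Tom
5  Sat      7   16    Jon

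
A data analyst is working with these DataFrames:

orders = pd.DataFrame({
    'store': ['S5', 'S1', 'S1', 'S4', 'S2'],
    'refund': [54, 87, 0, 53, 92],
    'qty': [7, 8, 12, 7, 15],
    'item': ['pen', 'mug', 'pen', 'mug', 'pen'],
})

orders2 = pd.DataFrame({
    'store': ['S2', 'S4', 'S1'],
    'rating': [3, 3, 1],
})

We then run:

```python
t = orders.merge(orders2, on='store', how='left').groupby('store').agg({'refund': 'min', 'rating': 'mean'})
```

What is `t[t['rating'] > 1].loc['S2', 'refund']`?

merge on 'store' (how='left') → 5 rows:
  store  refund  qty item  rating
0    S5      54    7  pen     NaN
1    S1      87    8  mug     1.0
2    S1       0   12  pen     1.0
3    S4      53    7  mug     3.0
4    S2      92   15  pen     3.0
group by store: min(refund), mean(rating):
       refund  rating
store                
S1          0     1.0
S2         92     3.0
S4         53     3.0
S5         54     NaN
filter rows where rating > 1:
       refund  rating
store                
S2         92     3.0
S4         53     3.0

92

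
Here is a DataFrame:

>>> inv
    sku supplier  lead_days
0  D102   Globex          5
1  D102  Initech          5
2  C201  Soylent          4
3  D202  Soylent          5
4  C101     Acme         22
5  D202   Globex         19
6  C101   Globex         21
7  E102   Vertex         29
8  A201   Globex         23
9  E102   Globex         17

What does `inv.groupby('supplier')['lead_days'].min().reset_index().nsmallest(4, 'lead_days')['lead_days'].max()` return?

22

group by supplier, min of lead_days:
supplier
Acme       22
Globex      5
Initech     5
Soylent     4
Vertex     29
Name: lead_days, dtype: int64
reset_index():
  supplier  lead_days
0     Acme         22
1   Globex          5
2  Initech          5
3  Soylent          4
4   Vertex         29
take 4 rows with smallest lead_days:
  supplier  lead_days
3  Soylent          4
1   Globex          5
2  Initech          5
0     Acme         22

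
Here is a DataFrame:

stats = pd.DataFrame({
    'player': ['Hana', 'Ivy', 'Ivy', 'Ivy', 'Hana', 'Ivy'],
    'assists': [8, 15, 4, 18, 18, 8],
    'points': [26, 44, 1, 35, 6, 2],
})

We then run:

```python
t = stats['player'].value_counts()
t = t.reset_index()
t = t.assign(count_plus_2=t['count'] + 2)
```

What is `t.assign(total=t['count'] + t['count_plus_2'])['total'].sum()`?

16

value_counts of player:
player
Ivy     4
Hana    2
Name: count, dtype: int64
reset_index():
  player  count
0    Ivy      4
1   Hana      2
add column count_plus_2 = t['count'] + 2:
  player  count  count_plus_2
0    Ivy      4             6
1   Hana      2             4
add column total = t['count'] + t['count_plus_2']:
  player  count  count_plus_2  total
0    Ivy      4             6     10
1   Hana      2             4      6
sum of column 'total' → 16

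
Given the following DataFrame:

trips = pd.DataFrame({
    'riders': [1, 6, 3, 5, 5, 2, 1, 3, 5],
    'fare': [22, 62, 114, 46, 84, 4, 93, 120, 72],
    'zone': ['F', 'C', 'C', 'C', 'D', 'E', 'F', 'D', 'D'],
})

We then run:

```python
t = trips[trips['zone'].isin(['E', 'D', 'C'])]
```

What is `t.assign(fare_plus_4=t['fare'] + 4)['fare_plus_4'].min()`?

filter rows where zone in ['E', 'D', 'C']:
   riders  fare zone
1       6    62    C
2       3   114    C
3       5    46    C
4       5    84    D
5       2     4    E
7       3   120    D
8       5    72    D
add column fare_plus_4 = t['fare'] + 4:
   riders  fare zone  fare_plus_4
1       6    62    C           66
2       3   114    C          118
3       5    46    C           50
4       5    84    D           88
5       2     4    E            8
7       3   120    D          124
8       5    72    D           76
Then the min of column 'fare_plus_4': 8

8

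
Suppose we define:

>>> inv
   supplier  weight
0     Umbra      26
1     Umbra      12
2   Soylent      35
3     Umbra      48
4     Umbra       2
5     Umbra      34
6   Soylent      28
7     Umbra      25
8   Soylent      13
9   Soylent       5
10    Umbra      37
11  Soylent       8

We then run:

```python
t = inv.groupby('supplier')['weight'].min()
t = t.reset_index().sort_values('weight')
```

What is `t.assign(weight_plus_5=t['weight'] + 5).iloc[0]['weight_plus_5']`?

7

group by supplier, min of weight:
supplier
Soylent    5
Umbra      2
Name: weight, dtype: int64
reset_index():
  supplier  weight
0  Soylent       5
1    Umbra       2
sort by weight:
  supplier  weight
1    Umbra       2
0  Soylent       5
add column weight_plus_5 = t['weight'] + 5:
  supplier  weight  weight_plus_5
1    Umbra       2              7
0  Soylent       5             10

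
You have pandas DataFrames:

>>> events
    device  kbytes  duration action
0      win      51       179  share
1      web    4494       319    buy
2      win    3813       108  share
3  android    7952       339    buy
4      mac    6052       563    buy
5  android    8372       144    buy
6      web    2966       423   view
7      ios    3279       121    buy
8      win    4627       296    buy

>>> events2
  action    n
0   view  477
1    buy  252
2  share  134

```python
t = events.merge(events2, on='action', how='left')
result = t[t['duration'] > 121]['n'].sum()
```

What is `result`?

1871

merge on 'action' (how='left') → 9 rows:
    device  kbytes  duration action    n
0      win      51       179  share  134
1      web    4494       319    buy  252
2      win    3813       108  share  134
3  android    7952       339    buy  252
4      mac    6052       563    buy  252
5  android    8372       144    buy  252
6      web    2966       423   view  477
7      ios    3279       121    buy  252
8      win    4627       296    buy  252
filter rows where duration > 121:
    device  kbytes  duration action    n
0      win      51       179  share  134
1      web    4494       319    buy  252
3  android    7952       339    buy  252
4      mac    6052       563    buy  252
5  android    8372       144    buy  252
6      web    2966       423   view  477
8      win    4627       296    buy  252
Finally, sum of column 'n' = 1871.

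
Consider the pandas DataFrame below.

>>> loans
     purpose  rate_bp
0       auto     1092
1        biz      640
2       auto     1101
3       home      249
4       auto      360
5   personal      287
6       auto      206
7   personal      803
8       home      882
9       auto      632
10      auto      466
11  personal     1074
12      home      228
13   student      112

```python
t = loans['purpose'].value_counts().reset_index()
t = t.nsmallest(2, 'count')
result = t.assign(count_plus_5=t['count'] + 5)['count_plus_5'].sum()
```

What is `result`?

value_counts of purpose:
purpose
auto        6
home        3
personal    3
biz         1
student     1
Name: count, dtype: int64
reset_index():
    purpose  count
0      auto      6
1      home      3
2  personal      3
3       biz      1
4   student      1
take 2 rows with smallest count:
   purpose  count
3      biz      1
4  student      1
add column count_plus_5 = t['count'] + 5:
   purpose  count  count_plus_5
3      biz      1             6
4  student      1             6
Finally, sum of column 'count_plus_5' = 12.

12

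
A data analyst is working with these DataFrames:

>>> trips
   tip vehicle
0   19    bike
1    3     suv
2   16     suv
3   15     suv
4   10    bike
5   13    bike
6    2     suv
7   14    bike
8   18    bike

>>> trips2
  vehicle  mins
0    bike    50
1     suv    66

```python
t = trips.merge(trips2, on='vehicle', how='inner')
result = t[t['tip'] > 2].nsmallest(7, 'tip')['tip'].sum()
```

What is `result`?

merge on 'vehicle' (how='inner') → 9 rows:
   tip vehicle  mins
0   19    bike    50
1    3     suv    66
2   16     suv    66
3   15     suv    66
4   10    bike    50
5   13    bike    50
6    2     suv    66
7   14    bike    50
8   18    bike    50
filter rows where tip > 2:
   tip vehicle  mins
0   19    bike    50
1    3     suv    66
2   16     suv    66
3   15     suv    66
4   10    bike    50
5   13    bike    50
7   14    bike    50
8   18    bike    50
take 7 rows with smallest tip:
   tip vehicle  mins
1    3     suv    66
4   10    bike    50
5   13    bike    50
7   14    bike    50
3   15     suv    66
2   16     suv    66
8   18    bike    50
Finally, sum of column 'tip' = 89.

89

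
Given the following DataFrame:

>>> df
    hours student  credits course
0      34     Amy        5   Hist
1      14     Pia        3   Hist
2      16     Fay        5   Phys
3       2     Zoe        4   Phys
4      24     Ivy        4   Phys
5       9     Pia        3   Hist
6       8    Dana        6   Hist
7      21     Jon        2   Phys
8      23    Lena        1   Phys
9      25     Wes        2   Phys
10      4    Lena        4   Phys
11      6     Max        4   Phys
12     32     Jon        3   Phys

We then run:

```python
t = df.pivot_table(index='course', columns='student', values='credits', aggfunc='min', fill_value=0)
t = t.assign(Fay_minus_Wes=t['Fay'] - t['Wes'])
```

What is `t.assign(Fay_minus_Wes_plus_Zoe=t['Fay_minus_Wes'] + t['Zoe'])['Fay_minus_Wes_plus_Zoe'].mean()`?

3.5

pivot: rows=course, cols=student, min(credits):
student  Amy  Dana  Fay  Ivy  Jon  Lena  Max  Pia  Wes  Zoe
course                                                     
Hist       5     6    0    0    0     0    0    3    0    0
Phys       0     0    5    4    2     1    4    0    2    4
add column Fay_minus_Wes = t['Fay'] - t['Wes']:
student  Amy  Dana  Fay  Ivy  Jon  Lena  Max  Pia  Wes  Zoe  Fay_minus_Wes
course                                                                    
Hist       5     6    0    0    0     0    0    3    0    0              0
Phys       0     0    5    4    2     1    4    0    2    4              3
add column Fay_minus_Wes_plus_Zoe = t['Fay_minus_Wes'] + t['Zoe']:
student  Amy  Dana  Fay  Ivy  Jon  Lena  Max  Pia  Wes  Zoe  Fay_minus_Wes  Fay_minus_Wes_plus_Zoe
course                                                                                            
Hist       5     6    0    0    0     0    0    3    0    0              0                       0
Phys       0     0    5    4    2     1    4    0    2    4              3                       7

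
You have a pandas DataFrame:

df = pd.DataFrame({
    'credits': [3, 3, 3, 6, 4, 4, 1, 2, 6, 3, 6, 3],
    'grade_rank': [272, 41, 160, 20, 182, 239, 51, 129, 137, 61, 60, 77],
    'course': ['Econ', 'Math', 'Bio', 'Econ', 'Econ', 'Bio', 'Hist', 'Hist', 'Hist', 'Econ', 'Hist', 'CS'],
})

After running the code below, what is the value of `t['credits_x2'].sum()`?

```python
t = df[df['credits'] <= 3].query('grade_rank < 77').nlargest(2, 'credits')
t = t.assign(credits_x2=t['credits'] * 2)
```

12

filter rows where credits <= 3:
    credits  grade_rank course
0         3         272   Econ
1         3          41   Math
2         3         160    Bio
6         1          51   Hist
7         2         129   Hist
9         3          61   Econ
11        3          77     CS
filter rows where grade_rank < 77:
   credits  grade_rank course
1        3          41   Math
6        1          51   Hist
9        3          61   Econ
take 2 rows with largest credits:
   credits  grade_rank course
1        3          41   Math
9        3          61   Econ
add column credits_x2 = t['credits'] * 2:
   credits  grade_rank course  credits_x2
1        3          41   Math           6
9        3          61   Econ           6
Reading off the sum of column 'credits_x2', we get 12.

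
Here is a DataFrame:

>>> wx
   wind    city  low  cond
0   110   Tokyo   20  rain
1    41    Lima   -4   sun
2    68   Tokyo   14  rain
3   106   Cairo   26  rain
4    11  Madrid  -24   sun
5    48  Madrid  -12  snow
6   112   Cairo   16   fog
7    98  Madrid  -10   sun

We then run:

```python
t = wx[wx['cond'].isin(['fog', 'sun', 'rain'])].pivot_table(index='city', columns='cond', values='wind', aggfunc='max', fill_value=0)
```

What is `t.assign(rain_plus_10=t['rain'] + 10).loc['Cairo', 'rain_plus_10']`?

filter rows where cond in ['fog', 'sun', 'rain']:
   wind    city  low  cond
0   110   Tokyo   20  rain
1    41    Lima   -4   sun
2    68   Tokyo   14  rain
3   106   Cairo   26  rain
4    11  Madrid  -24   sun
6   112   Cairo   16   fog
7    98  Madrid  -10   sun
pivot: rows=city, cols=cond, max(wind):
cond    fog  rain  sun
city                  
Cairo   112   106    0
Lima      0     0   41
Madrid    0     0   98
Tokyo     0   110    0
add column rain_plus_10 = t['rain'] + 10:
cond    fog  rain  sun  rain_plus_10
city                                
Cairo   112   106    0           116
Lima      0     0   41            10
Madrid    0     0   98            10
Tokyo     0   110    0           120
Finally, value at row 'Cairo', column 'rain_plus_10' = 116.

116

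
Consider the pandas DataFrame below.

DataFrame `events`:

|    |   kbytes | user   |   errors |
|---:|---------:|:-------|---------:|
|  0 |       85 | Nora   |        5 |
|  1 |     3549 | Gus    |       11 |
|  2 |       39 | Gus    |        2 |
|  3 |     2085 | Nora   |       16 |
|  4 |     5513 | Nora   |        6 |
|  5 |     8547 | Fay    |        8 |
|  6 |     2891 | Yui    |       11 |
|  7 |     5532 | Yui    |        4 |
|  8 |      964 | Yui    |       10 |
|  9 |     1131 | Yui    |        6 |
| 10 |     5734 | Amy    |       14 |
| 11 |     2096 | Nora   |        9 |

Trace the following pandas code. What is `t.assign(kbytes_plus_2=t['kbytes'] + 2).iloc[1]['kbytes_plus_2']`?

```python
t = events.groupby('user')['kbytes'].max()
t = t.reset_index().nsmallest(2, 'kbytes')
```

5515

group by user, max of kbytes:
user
Amy     5734
Fay     8547
Gus     3549
Nora    5513
Yui     5532
Name: kbytes, dtype: int64
reset_index():
   user  kbytes
0   Amy    5734
1   Fay    8547
2   Gus    3549
3  Nora    5513
4   Yui    5532
take 2 rows with smallest kbytes:
   user  kbytes
2   Gus    3549
3  Nora    5513
add column kbytes_plus_2 = t['kbytes'] + 2:
   user  kbytes  kbytes_plus_2
2   Gus    3549           3551
3  Nora    5513           5515
The value at position 1, column 'kbytes_plus_2' is 5515.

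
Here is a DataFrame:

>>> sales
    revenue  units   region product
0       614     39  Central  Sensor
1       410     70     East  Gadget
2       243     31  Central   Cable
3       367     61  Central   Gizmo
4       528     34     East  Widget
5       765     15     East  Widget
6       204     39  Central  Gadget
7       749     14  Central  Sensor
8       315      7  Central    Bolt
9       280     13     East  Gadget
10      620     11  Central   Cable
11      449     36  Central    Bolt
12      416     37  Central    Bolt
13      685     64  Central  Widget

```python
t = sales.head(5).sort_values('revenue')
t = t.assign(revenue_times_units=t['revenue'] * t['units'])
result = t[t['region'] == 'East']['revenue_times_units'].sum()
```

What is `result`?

46652

take first 5 rows:
   revenue  units   region product
0      614     39  Central  Sensor
1      410     70     East  Gadget
2      243     31  Central   Cable
3      367     61  Central   Gizmo
4      528     34     East  Widget
sort by revenue:
   revenue  units   region product
2      243     31  Central   Cable
3      367     61  Central   Gizmo
1      410     70     East  Gadget
4      528     34     East  Widget
0      614     39  Central  Sensor
add column revenue_times_units = t['revenue'] * t['units']:
   revenue  units   region product  revenue_times_units
2      243     31  Central   Cable                 7533
3      367     61  Central   Gizmo                22387
1      410     70     East  Gadget                28700
4      528     34     East  Widget                17952
0      614     39  Central  Sensor                23946
filter rows where region == 'East':
   revenue  units region product  revenue_times_units
1      410     70   East  Gadget                28700
4      528     34   East  Widget                17952
Then the sum of column 'revenue_times_units': 46652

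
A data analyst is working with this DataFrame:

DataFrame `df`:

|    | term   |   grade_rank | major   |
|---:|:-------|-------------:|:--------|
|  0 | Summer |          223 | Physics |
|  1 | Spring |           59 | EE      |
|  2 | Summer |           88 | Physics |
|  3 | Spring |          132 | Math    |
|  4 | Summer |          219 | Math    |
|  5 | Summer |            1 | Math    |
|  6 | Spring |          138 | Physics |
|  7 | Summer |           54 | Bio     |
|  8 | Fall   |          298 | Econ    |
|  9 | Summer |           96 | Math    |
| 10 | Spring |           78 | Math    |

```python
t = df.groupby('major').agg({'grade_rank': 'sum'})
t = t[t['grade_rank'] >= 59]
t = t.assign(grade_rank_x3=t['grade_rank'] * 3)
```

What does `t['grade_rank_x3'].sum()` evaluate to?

group by major, sum of grade_rank:
         grade_rank
major              
Bio              54
EE               59
Econ            298
Math            526
Physics         449
filter rows where grade_rank >= 59:
         grade_rank
major              
EE               59
Econ            298
Math            526
Physics         449
add column grade_rank_x3 = t['grade_rank'] * 3:
         grade_rank  grade_rank_x3
major                             
EE               59            177
Econ            298            894
Math            526           1578
Physics         449           1347
Then the sum of column 'grade_rank_x3': 3996

3996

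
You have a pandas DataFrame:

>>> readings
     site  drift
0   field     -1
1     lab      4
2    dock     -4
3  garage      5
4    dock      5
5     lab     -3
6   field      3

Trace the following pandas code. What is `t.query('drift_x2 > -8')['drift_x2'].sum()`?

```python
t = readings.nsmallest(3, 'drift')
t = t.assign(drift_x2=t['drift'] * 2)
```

take 3 rows with smallest drift:
    site  drift
2   dock     -4
5    lab     -3
0  field     -1
add column drift_x2 = t['drift'] * 2:
    site  drift  drift_x2
2   dock     -4        -8
5    lab     -3        -6
0  field     -1        -2
filter rows where drift_x2 > -8:
    site  drift  drift_x2
5    lab     -3        -6
0  field     -1        -2
The sum of column 'drift_x2' is -8.

-8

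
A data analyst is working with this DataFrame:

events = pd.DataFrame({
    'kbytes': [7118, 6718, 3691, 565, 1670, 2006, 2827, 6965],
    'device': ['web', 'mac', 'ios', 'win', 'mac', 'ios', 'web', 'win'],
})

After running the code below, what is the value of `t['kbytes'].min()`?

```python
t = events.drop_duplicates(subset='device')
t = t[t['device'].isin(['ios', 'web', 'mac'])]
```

drop duplicate device (keep=first):
   kbytes device
0    7118    web
1    6718    mac
2    3691    ios
3     565    win
filter rows where device in ['ios', 'web', 'mac']:
   kbytes device
0    7118    web
1    6718    mac
2    3691    ios

3691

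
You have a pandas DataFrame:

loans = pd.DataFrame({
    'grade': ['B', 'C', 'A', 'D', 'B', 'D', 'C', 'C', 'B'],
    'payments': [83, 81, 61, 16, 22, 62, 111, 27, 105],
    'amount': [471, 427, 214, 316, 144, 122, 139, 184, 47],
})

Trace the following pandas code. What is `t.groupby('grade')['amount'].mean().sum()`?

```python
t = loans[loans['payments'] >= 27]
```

filter rows where payments >= 27:
  grade  payments  amount
0     B        83     471
1     C        81     427
2     A        61     214
5     D        62     122
6     C       111     139
7     C        27     184
8     B       105      47
group by grade, mean of amount:
grade
A    214.0
B    259.0
C    250.0
D    122.0
Name: amount, dtype: float64
Taking the sum of the resulting series gives 845.0.

845.0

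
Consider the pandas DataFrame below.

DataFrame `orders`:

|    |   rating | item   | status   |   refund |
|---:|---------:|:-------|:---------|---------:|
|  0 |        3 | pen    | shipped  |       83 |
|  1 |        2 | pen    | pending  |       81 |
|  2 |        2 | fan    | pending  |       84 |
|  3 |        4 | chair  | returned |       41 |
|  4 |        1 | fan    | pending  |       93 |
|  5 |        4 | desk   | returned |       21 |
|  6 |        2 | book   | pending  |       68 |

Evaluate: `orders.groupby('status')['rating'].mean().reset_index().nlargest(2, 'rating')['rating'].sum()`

group by status, mean of rating:
status
pending     1.75
returned    4.00
shipped     3.00
Name: rating, dtype: float64
reset_index():
     status  rating
0   pending    1.75
1  returned    4.00
2   shipped    3.00
take 2 rows with largest rating:
     status  rating
1  returned     4.0
2   shipped     3.0

7.0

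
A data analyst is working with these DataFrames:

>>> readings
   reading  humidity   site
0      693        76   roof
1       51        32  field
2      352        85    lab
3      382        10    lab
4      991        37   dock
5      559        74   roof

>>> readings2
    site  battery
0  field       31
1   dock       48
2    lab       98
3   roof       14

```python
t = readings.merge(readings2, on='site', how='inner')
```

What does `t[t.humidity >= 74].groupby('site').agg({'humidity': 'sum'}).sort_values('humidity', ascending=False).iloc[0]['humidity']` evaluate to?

merge on 'site' (how='inner') → 6 rows:
   reading  humidity   site  battery
0      693        76   roof       14
1       51        32  field       31
2      352        85    lab       98
3      382        10    lab       98
4      991        37   dock       48
5      559        74   roof       14
filter rows where humidity >= 74:
   reading  humidity  site  battery
0      693        76  roof       14
2      352        85   lab       98
5      559        74  roof       14
group by site, sum of humidity:
      humidity
site          
lab         85
roof       150
sort by humidity descending:
      humidity
site          
roof       150
lab         85
Hence 150.

150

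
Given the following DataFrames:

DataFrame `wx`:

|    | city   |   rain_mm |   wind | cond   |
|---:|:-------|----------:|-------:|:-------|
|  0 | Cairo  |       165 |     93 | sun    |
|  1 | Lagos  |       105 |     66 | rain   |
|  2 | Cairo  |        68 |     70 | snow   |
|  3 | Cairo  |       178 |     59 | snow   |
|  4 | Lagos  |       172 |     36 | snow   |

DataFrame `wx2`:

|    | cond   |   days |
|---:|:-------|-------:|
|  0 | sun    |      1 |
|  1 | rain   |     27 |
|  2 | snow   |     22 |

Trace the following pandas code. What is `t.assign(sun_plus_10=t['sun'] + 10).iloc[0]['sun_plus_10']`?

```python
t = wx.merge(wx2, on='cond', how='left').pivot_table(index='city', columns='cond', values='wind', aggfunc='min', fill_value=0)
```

merge on 'cond' (how='left') → 5 rows:
    city  rain_mm  wind  cond  days
0  Cairo      165    93   sun     1
1  Lagos      105    66  rain    27
2  Cairo       68    70  snow    22
3  Cairo      178    59  snow    22
4  Lagos      172    36  snow    22
pivot: rows=city, cols=cond, min(wind):
cond   rain  snow  sun
city                  
Cairo     0    59   93
Lagos    66    36    0
add column sun_plus_10 = t['sun'] + 10:
cond   rain  snow  sun  sun_plus_10
city                               
Cairo     0    59   93          103
Lagos    66    36    0           10
Reading off the value at position 0, column 'sun_plus_10', we get 103.

103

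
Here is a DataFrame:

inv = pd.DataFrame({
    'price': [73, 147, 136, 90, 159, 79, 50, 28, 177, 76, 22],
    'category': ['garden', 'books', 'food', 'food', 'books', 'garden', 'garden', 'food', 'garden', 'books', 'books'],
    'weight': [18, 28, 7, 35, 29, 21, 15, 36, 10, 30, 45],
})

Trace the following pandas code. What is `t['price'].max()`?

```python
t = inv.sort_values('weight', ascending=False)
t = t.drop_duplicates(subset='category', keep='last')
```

177

sort by weight descending:
    price category  weight
10     22    books      45
7      28     food      36
3      90     food      35
9      76    books      30
4     159    books      29
1     147    books      28
5      79   garden      21
0      73   garden      18
6      50   garden      15
8     177   garden      10
2     136     food       7
drop duplicate category (keep=last):
   price category  weight
1    147    books      28
8    177   garden      10
2    136     food       7
Reading off the max of column 'price', we get 177.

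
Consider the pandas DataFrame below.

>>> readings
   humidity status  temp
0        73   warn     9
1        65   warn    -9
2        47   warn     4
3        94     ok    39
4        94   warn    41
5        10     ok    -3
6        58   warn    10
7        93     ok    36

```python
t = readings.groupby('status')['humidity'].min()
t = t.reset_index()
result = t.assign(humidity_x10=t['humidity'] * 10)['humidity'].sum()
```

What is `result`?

57

group by status, min of humidity:
status
ok      10
warn    47
Name: humidity, dtype: int64
reset_index():
  status  humidity
0     ok        10
1   warn        47
add column humidity_x10 = t['humidity'] * 10:
  status  humidity  humidity_x10
0     ok        10           100
1   warn        47           470
Hence 57.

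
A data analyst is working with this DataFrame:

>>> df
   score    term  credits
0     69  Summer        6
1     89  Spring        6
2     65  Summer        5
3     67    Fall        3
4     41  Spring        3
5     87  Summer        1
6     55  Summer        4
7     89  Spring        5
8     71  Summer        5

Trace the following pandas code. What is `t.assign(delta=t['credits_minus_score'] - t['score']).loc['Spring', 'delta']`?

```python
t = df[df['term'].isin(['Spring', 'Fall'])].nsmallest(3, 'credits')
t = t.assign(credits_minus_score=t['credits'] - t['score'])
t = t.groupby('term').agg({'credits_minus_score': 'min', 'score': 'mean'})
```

filter rows where term in ['Spring', 'Fall']:
   score    term  credits
1     89  Spring        6
3     67    Fall        3
4     41  Spring        3
7     89  Spring        5
take 3 rows with smallest credits:
   score    term  credits
3     67    Fall        3
4     41  Spring        3
7     89  Spring        5
add column credits_minus_score = t['credits'] - t['score']:
   score    term  credits  credits_minus_score
3     67    Fall        3                  -64
4     41  Spring        3                  -38
7     89  Spring        5                  -84
group by term: min(credits_minus_score), mean(score):
        credits_minus_score  score
term                              
Fall                    -64   67.0
Spring                  -84   65.0
add column delta = t['credits_minus_score'] - t['score']:
        credits_minus_score  score  delta
term                                     
Fall                    -64   67.0 -131.0
Spring                  -84   65.0 -149.0
value at row 'Spring', column 'delta' → -149.0

-149.0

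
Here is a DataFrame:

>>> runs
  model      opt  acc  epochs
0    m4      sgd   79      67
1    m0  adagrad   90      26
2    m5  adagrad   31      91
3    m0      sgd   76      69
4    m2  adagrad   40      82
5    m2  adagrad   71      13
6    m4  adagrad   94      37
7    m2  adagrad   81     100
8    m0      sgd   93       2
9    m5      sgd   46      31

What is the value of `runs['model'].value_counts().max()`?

value_counts of model:
model
m0    3
m2    3
m4    2
m5    2
Name: count, dtype: int64
Then the max of the resulting series: 3

3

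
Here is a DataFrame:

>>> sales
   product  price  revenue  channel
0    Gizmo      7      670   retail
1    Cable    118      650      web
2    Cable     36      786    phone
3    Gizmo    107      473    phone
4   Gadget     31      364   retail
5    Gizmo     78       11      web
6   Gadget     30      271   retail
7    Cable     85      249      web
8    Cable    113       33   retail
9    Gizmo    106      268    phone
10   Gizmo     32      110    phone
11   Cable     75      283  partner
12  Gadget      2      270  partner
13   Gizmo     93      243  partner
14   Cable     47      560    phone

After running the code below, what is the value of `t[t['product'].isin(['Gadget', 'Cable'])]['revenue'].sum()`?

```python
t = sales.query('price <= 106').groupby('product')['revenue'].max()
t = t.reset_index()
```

filter rows where price <= 106:
   product  price  revenue  channel
0    Gizmo      7      670   retail
2    Cable     36      786    phone
4   Gadget     31      364   retail
5    Gizmo     78       11      web
6   Gadget     30      271   retail
7    Cable     85      249      web
9    Gizmo    106      268    phone
10   Gizmo     32      110    phone
11   Cable     75      283  partner
12  Gadget      2      270  partner
13   Gizmo     93      243  partner
14   Cable     47      560    phone
group by product, max of revenue:
product
Cable     786
Gadget    364
Gizmo     670
Name: revenue, dtype: int64
reset_index():
  product  revenue
0   Cable      786
1  Gadget      364
2   Gizmo      670
filter rows where product in ['Gadget', 'Cable']:
  product  revenue
0   Cable      786
1  Gadget      364

1150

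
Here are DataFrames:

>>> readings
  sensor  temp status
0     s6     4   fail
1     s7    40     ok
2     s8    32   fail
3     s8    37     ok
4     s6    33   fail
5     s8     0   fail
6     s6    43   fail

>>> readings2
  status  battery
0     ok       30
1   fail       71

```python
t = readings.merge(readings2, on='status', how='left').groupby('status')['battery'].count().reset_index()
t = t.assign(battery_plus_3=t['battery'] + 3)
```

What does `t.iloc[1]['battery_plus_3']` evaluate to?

5

merge on 'status' (how='left') → 7 rows:
  sensor  temp status  battery
0     s6     4   fail       71
1     s7    40     ok       30
2     s8    32   fail       71
3     s8    37     ok       30
4     s6    33   fail       71
5     s8     0   fail       71
6     s6    43   fail       71
group by status, count of battery:
status
fail    5
ok      2
Name: battery, dtype: int64
reset_index():
  status  battery
0   fail        5
1     ok        2
add column battery_plus_3 = t['battery'] + 3:
  status  battery  battery_plus_3
0   fail        5               8
1     ok        2               5
Reading off the value at position 1, column 'battery_plus_3', we get 5.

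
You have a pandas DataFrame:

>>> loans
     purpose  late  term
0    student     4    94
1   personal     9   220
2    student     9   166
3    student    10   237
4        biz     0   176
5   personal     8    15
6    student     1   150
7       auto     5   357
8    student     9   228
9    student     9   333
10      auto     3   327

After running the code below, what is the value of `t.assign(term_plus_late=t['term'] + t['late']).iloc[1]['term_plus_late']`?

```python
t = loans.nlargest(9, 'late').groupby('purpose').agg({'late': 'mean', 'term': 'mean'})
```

126.0

take 9 rows with largest late:
     purpose  late  term
3    student    10   237
1   personal     9   220
2    student     9   166
8    student     9   228
9    student     9   333
5   personal     8    15
7       auto     5   357
0    student     4    94
10      auto     3   327
group by purpose: mean(late), mean(term):
          late   term
purpose              
auto       4.0  342.0
personal   8.5  117.5
student    8.2  211.6
add column term_plus_late = t['term'] + t['late']:
          late   term  term_plus_late
purpose                              
auto       4.0  342.0           346.0
personal   8.5  117.5           126.0
student    8.2  211.6           219.8
Hence 126.0.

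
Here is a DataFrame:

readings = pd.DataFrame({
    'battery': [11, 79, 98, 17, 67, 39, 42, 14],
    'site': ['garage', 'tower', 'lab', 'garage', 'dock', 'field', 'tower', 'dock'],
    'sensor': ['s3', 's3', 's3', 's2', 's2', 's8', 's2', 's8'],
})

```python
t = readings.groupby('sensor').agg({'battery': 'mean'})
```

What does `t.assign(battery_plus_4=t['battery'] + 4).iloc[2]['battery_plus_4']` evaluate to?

30.5

group by sensor, mean of battery:
          battery
sensor           
s2      42.000000
s3      62.666667
s8      26.500000
add column battery_plus_4 = t['battery'] + 4:
          battery  battery_plus_4
sensor                           
s2      42.000000       46.000000
s3      62.666667       66.666667
s8      26.500000       30.500000
So iloc[2]['battery_plus_4'] = 30.5.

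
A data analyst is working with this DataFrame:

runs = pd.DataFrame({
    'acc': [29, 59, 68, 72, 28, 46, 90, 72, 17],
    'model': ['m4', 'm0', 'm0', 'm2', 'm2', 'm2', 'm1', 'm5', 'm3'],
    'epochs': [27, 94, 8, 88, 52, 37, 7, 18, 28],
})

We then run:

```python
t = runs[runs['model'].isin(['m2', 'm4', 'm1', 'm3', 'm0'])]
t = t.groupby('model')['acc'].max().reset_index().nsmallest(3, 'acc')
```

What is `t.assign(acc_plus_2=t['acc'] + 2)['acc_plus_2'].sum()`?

120

filter rows where model in ['m2', 'm4', 'm1', 'm3', 'm0']:
   acc model  epochs
0   29    m4      27
1   59    m0      94
2   68    m0       8
3   72    m2      88
4   28    m2      52
5   46    m2      37
6   90    m1       7
8   17    m3      28
group by model, max of acc:
model
m0    68
m1    90
m2    72
m3    17
m4    29
Name: acc, dtype: int64
reset_index():
  model  acc
0    m0   68
1    m1   90
2    m2   72
3    m3   17
4    m4   29
take 3 rows with smallest acc:
  model  acc
3    m3   17
4    m4   29
0    m0   68
add column acc_plus_2 = t['acc'] + 2:
  model  acc  acc_plus_2
3    m3   17          19
4    m4   29          31
0    m0   68          70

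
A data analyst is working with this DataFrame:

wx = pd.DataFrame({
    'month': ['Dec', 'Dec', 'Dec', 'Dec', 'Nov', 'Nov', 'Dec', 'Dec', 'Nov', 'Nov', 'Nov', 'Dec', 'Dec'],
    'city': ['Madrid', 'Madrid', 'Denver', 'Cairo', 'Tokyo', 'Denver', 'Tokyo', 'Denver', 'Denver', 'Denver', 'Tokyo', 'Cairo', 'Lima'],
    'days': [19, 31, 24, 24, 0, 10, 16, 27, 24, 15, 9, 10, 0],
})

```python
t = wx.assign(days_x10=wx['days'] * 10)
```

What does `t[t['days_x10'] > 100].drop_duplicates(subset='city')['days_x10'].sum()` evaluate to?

add column days_x10 = wx['days'] * 10:
   month    city  days  days_x10
0    Dec  Madrid    19       190
1    Dec  Madrid    31       310
2    Dec  Denver    24       240
3    Dec   Cairo    24       240
4    Nov   Tokyo     0         0
5    Nov  Denver    10       100
6    Dec   Tokyo    16       160
7    Dec  Denver    27       270
8    Nov  Denver    24       240
9    Nov  Denver    15       150
10   Nov   Tokyo     9        90
11   Dec   Cairo    10       100
12   Dec    Lima     0         0
filter rows where days_x10 > 100:
  month    city  days  days_x10
0   Dec  Madrid    19       190
1   Dec  Madrid    31       310
2   Dec  Denver    24       240
3   Dec   Cairo    24       240
6   Dec   Tokyo    16       160
7   Dec  Denver    27       270
8   Nov  Denver    24       240
9   Nov  Denver    15       150
drop duplicate city (keep=first):
  month    city  days  days_x10
0   Dec  Madrid    19       190
2   Dec  Denver    24       240
3   Dec   Cairo    24       240
6   Dec   Tokyo    16       160
Finally, sum of column 'days_x10' = 830.

830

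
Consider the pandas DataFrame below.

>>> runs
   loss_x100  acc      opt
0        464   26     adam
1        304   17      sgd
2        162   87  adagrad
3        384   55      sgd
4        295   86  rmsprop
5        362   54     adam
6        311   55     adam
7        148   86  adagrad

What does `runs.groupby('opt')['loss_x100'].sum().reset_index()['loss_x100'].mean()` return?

group by opt, sum of loss_x100:
opt
adagrad     310
adam       1137
rmsprop     295
sgd         688
Name: loss_x100, dtype: int64
reset_index():
       opt  loss_x100
0  adagrad        310
1     adam       1137
2  rmsprop        295
3      sgd        688

607.5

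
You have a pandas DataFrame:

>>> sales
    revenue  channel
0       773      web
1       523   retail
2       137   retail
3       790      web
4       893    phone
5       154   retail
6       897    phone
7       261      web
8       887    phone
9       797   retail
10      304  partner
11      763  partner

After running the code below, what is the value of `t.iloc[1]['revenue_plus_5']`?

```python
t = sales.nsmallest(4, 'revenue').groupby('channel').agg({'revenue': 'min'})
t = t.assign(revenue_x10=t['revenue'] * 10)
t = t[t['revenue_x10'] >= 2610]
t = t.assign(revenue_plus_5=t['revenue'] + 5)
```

266

take 4 rows with smallest revenue:
    revenue  channel
2       137   retail
5       154   retail
7       261      web
10      304  partner
group by channel, min of revenue:
         revenue
channel         
partner      304
retail       137
web          261
add column revenue_x10 = t['revenue'] * 10:
         revenue  revenue_x10
channel                      
partner      304         3040
retail       137         1370
web          261         2610
filter rows where revenue_x10 >= 2610:
         revenue  revenue_x10
channel                      
partner      304         3040
web          261         2610
add column revenue_plus_5 = t['revenue'] + 5:
         revenue  revenue_x10  revenue_plus_5
channel                                      
partner      304         3040             309
web          261         2610             266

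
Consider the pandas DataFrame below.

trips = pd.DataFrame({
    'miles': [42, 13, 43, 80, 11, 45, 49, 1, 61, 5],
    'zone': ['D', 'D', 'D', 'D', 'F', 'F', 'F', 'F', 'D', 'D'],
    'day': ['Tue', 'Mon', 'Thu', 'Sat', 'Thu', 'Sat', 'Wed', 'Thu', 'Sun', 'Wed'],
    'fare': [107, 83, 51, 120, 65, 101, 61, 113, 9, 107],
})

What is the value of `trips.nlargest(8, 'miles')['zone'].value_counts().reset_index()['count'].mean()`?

4.0

take 8 rows with largest miles:
   miles zone  day  fare
3     80    D  Sat   120
8     61    D  Sun     9
6     49    F  Wed    61
5     45    F  Sat   101
2     43    D  Thu    51
0     42    D  Tue   107
1     13    D  Mon    83
4     11    F  Thu    65
value_counts of zone:
zone
D    5
F    3
Name: count, dtype: int64
reset_index():
  zone  count
0    D      5
1    F      3
Then the mean of column 'count': 4.0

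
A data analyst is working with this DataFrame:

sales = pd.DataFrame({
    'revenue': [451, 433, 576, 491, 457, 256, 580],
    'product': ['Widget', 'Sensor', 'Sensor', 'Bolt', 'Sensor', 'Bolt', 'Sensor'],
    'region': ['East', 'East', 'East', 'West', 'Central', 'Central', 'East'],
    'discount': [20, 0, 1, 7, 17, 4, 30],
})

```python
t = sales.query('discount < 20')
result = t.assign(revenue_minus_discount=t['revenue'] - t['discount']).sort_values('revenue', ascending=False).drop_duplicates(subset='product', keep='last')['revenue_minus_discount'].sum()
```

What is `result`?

filter rows where discount < 20:
   revenue product   region  discount
1      433  Sensor     East         0
2      576  Sensor     East         1
3      491    Bolt     West         7
4      457  Sensor  Central        17
5      256    Bolt  Central         4
add column revenue_minus_discount = t['revenue'] - t['discount']:
   revenue product   region  discount  revenue_minus_discount
1      433  Sensor     East         0                     433
2      576  Sensor     East         1                     575
3      491    Bolt     West         7                     484
4      457  Sensor  Central        17                     440
5      256    Bolt  Central         4                     252
sort by revenue descending:
   revenue product   region  discount  revenue_minus_discount
2      576  Sensor     East         1                     575
3      491    Bolt     West         7                     484
4      457  Sensor  Central        17                     440
1      433  Sensor     East         0                     433
5      256    Bolt  Central         4                     252
drop duplicate product (keep=last):
   revenue product   region  discount  revenue_minus_discount
1      433  Sensor     East         0                     433
5      256    Bolt  Central         4                     252
So sum() = 685.

685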